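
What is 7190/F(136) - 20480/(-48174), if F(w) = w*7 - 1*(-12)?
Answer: 91528445/11609934 ≈ 7.8836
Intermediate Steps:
F(w) = 12 + 7*w (F(w) = 7*w + 12 = 12 + 7*w)
7190/F(136) - 20480/(-48174) = 7190/(12 + 7*136) - 20480/(-48174) = 7190/(12 + 952) - 20480*(-1/48174) = 7190/964 + 10240/24087 = 7190*(1/964) + 10240/24087 = 3595/482 + 10240/24087 = 91528445/11609934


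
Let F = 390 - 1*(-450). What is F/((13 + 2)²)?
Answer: 56/15 ≈ 3.7333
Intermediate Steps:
F = 840 (F = 390 + 450 = 840)
F/((13 + 2)²) = 840/((13 + 2)²) = 840/(15²) = 840/225 = 840*(1/225) = 56/15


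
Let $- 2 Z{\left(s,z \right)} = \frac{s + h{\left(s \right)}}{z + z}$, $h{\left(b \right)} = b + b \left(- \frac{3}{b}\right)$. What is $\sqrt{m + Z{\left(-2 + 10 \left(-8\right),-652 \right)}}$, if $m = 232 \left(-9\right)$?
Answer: $\frac{i \sqrt{887644373}}{652} \approx 45.695 i$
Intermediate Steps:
$h{\left(b \right)} = -3 + b$ ($h{\left(b \right)} = b - 3 = -3 + b$)
$Z{\left(s,z \right)} = - \frac{-3 + 2 s}{4 z}$ ($Z{\left(s,z \right)} = - \frac{\left(s + \left(-3 + s\right)\right) \frac{1}{z + z}}{2} = - \frac{\left(-3 + 2 s\right) \frac{1}{2 z}}{2} = - \frac{\frac{1}{2} \frac{1}{z} \left(-3 + 2 s\right)}{2} = - \frac{-3 + 2 s}{4 z}$)
$m = -2088$
$\sqrt{m + Z{\left(-2 + 10 \left(-8\right),-652 \right)}} = \sqrt{-2088 + \frac{3 - 2 \left(-2 + 10 \left(-8\right)\right)}{4 \left(-652\right)}} = \sqrt{-2088 + \frac{1}{4} \left(- \frac{1}{652}\right) \left(3 - 2 \left(-2 - 80\right)\right)} = \sqrt{-2088 + \frac{1}{4} \left(- \frac{1}{652}\right) \left(3 - -164\right)} = \sqrt{-2088 + \frac{1}{4} \left(- \frac{1}{652}\right) \left(3 + 164\right)} = \sqrt{-2088 + \frac{1}{4} \left(- \frac{1}{652}\right) 167} = \sqrt{-2088 - \frac{167}{2608}} = \sqrt{- \frac{5445671}{2608}} = \frac{i \sqrt{887644373}}{652}$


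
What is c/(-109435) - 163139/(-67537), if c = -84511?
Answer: 23560735872/7390911595 ≈ 3.1878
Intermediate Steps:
c/(-109435) - 163139/(-67537) = -84511/(-109435) - 163139/(-67537) = -84511*(-1/109435) - 163139*(-1/67537) = 84511/109435 + 163139/67537 = 23560735872/7390911595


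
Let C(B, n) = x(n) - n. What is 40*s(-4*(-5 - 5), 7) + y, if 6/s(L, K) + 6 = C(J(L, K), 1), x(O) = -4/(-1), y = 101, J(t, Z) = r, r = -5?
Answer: 21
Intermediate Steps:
J(t, Z) = -5
x(O) = 4 (x(O) = -4*(-1) = 4)
C(B, n) = 4 - n
s(L, K) = -2 (s(L, K) = 6/(-6 + (4 - 1*1)) = 6/(-6 + (4 - 1)) = 6/(-6 + 3) = 6/(-3) = 6*(-1/3) = -2)
40*s(-4*(-5 - 5), 7) + y = 40*(-2) + 101 = -80 + 101 = 21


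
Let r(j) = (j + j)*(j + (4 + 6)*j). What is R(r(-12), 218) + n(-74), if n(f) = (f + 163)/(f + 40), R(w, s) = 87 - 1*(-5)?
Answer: 3039/34 ≈ 89.382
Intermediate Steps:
r(j) = 22*j² (r(j) = (2*j)*(j + 10*j) = (2*j)*(11*j) = 22*j²)
R(w, s) = 92 (R(w, s) = 87 + 5 = 92)
n(f) = (163 + f)/(40 + f)
R(r(-12), 218) + n(-74) = 92 + (163 - 74)/(40 - 74) = 92 + 89/(-34) = 92 - 1/34*89 = 92 - 89/34 = 3039/34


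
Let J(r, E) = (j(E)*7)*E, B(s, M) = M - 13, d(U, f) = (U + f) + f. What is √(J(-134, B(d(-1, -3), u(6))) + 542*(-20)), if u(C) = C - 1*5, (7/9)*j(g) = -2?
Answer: 8*I*√166 ≈ 103.07*I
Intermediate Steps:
j(g) = -18/7 (j(g) = (9/7)*(-2) = -18/7)
u(C) = -5 + C (u(C) = C - 5 = -5 + C)
d(U, f) = U + 2*f
B(s, M) = -13 + M
J(r, E) = -18*E (J(r, E) = (-18/7*7)*E = -18*E)
√(J(-134, B(d(-1, -3), u(6))) + 542*(-20)) = √(-18*(-13 + (-5 + 6)) + 542*(-20)) = √(-18*(-13 + 1) - 10840) = √(-18*(-12) - 10840) = √(216 - 10840) = √(-10624) = 8*I*√166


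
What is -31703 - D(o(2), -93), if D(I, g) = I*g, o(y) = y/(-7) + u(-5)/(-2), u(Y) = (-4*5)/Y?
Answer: -223409/7 ≈ -31916.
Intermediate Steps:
u(Y) = -20/Y
o(y) = -2 - y/7 (o(y) = y/(-7) - 20/(-5)/(-2) = y*(-⅐) - 20*(-⅕)*(-½) = -y/7 + 4*(-½) = -y/7 - 2 = -2 - y/7)
-31703 - D(o(2), -93) = -31703 - (-2 - ⅐*2)*(-93) = -31703 - (-2 - 2/7)*(-93) = -31703 - (-16)*(-93)/7 = -31703 - 1*1488/7 = -31703 - 1488/7 = -223409/7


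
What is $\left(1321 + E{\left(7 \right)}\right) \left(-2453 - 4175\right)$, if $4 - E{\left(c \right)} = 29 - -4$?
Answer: $-8563376$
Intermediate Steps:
$E{\left(c \right)} = -29$ ($E{\left(c \right)} = 4 - \left(29 - -4\right) = 4 - \left(29 + 4\right) = 4 - 33 = -29$)
$\left(1321 + E{\left(7 \right)}\right) \left(-2453 - 4175\right) = \left(1321 - 29\right) \left(-2453 - 4175\right) = 1292 \left(-6628\right) = -8563376$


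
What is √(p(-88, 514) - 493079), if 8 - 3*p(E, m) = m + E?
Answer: I*√4438965/3 ≈ 702.29*I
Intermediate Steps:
p(E, m) = 8/3 - E/3 - m/3 (p(E, m) = 8/3 - (m + E)/3 = 8/3 - (E + m)/3 = 8/3 + (-E/3 - m/3) = 8/3 - E/3 - m/3)
√(p(-88, 514) - 493079) = √((8/3 - ⅓*(-88) - ⅓*514) - 493079) = √((8/3 + 88/3 - 514/3) - 493079) = √(-418/3 - 493079) = √(-1479655/3) = I*√4438965/3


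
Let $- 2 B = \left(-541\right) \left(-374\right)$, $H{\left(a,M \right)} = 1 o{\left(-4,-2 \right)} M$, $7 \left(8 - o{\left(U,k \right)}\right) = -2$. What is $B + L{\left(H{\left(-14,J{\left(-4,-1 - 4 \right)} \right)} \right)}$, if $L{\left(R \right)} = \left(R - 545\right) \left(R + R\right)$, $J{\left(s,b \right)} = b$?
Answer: $- \frac{2576283}{49} \approx -52577.0$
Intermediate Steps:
$o{\left(U,k \right)} = \frac{58}{7}$ ($o{\left(U,k \right)} = 8 - - \frac{2}{7} = 8 + \frac{2}{7} = \frac{58}{7}$)
$H{\left(a,M \right)} = \frac{58 M}{7}$ ($H{\left(a,M \right)} = 1 \cdot \frac{58}{7} M = \frac{58 M}{7}$)
$L{\left(R \right)} = 2 R \left(-545 + R\right)$ ($L{\left(R \right)} = \left(-545 + R\right) 2 R = 2 R \left(-545 + R\right)$)
$B = -101167$ ($B = - \frac{\left(-541\right) \left(-374\right)}{2} = \left(- \frac{1}{2}\right) 202334 = -101167$)
$B + L{\left(H{\left(-14,J{\left(-4,-1 - 4 \right)} \right)} \right)} = -101167 + 2 \frac{58 \left(-1 - 4\right)}{7} \left(-545 + \frac{58 \left(-1 - 4\right)}{7}\right) = -101167 + 2 \cdot \frac{58}{7} \left(-5\right) \left(-545 + \frac{58}{7} \left(-5\right)\right) = -101167 + 2 \left(- \frac{290}{7}\right) \left(-545 - \frac{290}{7}\right) = -101167 + 2 \left(- \frac{290}{7}\right) \left(- \frac{4105}{7}\right) = -101167 + \frac{2380900}{49} = - \frac{2576283}{49}$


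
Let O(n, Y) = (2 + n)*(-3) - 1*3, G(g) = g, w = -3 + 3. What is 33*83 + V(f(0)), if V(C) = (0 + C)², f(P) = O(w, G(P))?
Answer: 2820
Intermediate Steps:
w = 0
O(n, Y) = -9 - 3*n (O(n, Y) = (-6 - 3*n) - 3 = -9 - 3*n)
f(P) = -9 (f(P) = -9 - 3*0 = -9 + 0 = -9)
V(C) = C²
33*83 + V(f(0)) = 33*83 + (-9)² = 2739 + 81 = 2820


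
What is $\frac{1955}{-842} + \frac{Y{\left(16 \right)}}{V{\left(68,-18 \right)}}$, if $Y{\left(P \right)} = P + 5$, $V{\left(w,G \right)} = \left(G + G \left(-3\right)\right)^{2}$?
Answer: $- \frac{419333}{181872} \approx -2.3056$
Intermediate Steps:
$V{\left(w,G \right)} = 4 G^{2}$ ($V{\left(w,G \right)} = \left(G - 3 G\right)^{2} = \left(- 2 G\right)^{2} = 4 G^{2}$)
$Y{\left(P \right)} = 5 + P$
$\frac{1955}{-842} + \frac{Y{\left(16 \right)}}{V{\left(68,-18 \right)}} = \frac{1955}{-842} + \frac{5 + 16}{4 \left(-18\right)^{2}} = 1955 \left(- \frac{1}{842}\right) + \frac{21}{4 \cdot 324} = - \frac{1955}{842} + \frac{21}{1296} = - \frac{1955}{842} + 21 \cdot \frac{1}{1296} = - \frac{1955}{842} + \frac{7}{432} = - \frac{419333}{181872}$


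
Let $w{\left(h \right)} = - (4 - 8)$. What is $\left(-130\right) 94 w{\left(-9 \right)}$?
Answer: $-48880$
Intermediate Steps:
$w{\left(h \right)} = 4$ ($w{\left(h \right)} = - (4 - 8) = \left(-1\right) \left(-4\right) = 4$)
$\left(-130\right) 94 w{\left(-9 \right)} = \left(-130\right) 94 \cdot 4 = \left(-12220\right) 4 = -48880$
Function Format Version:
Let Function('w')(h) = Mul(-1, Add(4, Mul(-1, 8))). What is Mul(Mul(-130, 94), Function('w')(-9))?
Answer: -48880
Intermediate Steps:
Function('w')(h) = 4 (Function('w')(h) = Mul(-1, Add(4, -8)) = Mul(-1, -4) = 4)
Mul(Mul(-130, 94), Function('w')(-9)) = Mul(Mul(-130, 94), 4) = Mul(-12220, 4) = -48880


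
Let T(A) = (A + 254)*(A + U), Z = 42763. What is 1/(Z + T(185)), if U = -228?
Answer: 1/23886 ≈ 4.1866e-5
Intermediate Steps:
T(A) = (-228 + A)*(254 + A) (T(A) = (A + 254)*(A - 228) = (254 + A)*(-228 + A) = (-228 + A)*(254 + A))
1/(Z + T(185)) = 1/(42763 + (-57912 + 185² + 26*185)) = 1/(42763 + (-57912 + 34225 + 4810)) = 1/(42763 - 18877) = 1/23886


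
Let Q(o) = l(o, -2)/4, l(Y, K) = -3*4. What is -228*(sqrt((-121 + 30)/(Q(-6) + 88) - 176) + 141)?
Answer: -32148 - 228*I*sqrt(1279335)/85 ≈ -32148.0 - 3033.9*I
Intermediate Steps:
l(Y, K) = -12
Q(o) = -3 (Q(o) = -12/4 = -12*1/4 = -3)
-228*(sqrt((-121 + 30)/(Q(-6) + 88) - 176) + 141) = -228*(sqrt((-121 + 30)/(-3 + 88) - 176) + 141) = -228*(sqrt(-91/85 - 176) + 141) = -228*(sqrt(-15051/85) + 141) = -228*(I*sqrt(1279335)/85 + 141) = -228*(141 + I*sqrt(1279335)/85) = -32148 - 228*I*sqrt(1279335)/85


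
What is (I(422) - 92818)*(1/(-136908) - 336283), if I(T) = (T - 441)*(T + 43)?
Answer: 4680087140391145/136908 ≈ 3.4184e+10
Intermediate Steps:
I(T) = (-441 + T)*(43 + T)
(I(422) - 92818)*(1/(-136908) - 336283) = ((-18963 + 422**2 - 398*422) - 92818)*(1/(-136908) - 336283) = ((-18963 + 178084 - 167956) - 92818)*(-1/136908 - 336283) = (-8835 - 92818)*(-46039832965/136908) = -101653*(-46039832965/136908) = 4680087140391145/136908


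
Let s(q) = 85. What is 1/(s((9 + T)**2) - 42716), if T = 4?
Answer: -1/42631 ≈ -2.3457e-5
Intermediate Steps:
1/(s((9 + T)**2) - 42716) = 1/(85 - 42716) = 1/(-42631) = -1/42631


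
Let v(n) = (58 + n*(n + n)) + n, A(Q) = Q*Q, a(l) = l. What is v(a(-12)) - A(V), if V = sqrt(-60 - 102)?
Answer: 496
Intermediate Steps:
V = 9*I*sqrt(2) (V = sqrt(-162) = 9*I*sqrt(2) ≈ 12.728*I)
A(Q) = Q**2
v(n) = 58 + n + 2*n**2 (v(n) = (58 + n*(2*n)) + n = (58 + 2*n**2) + n = 58 + n + 2*n**2)
v(a(-12)) - A(V) = (58 - 12 + 2*(-12)**2) - (9*I*sqrt(2))**2 = (58 - 12 + 2*144) - 1*(-162) = (58 - 12 + 288) + 162 = 334 + 162 = 496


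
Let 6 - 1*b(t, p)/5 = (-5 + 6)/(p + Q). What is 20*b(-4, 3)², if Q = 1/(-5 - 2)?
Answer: 63845/4 ≈ 15961.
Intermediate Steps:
Q = -⅐ (Q = 1/(-7) = -⅐ ≈ -0.14286)
b(t, p) = 30 - 5/(-⅐ + p) (b(t, p) = 30 - 5*(-5 + 6)/(p - ⅐) = 30 - 5/(-⅐ + p))
20*b(-4, 3)² = 20*(5*(-13 + 42*3)/(-1 + 7*3))² = 20*(5*(-13 + 126)/(-1 + 21))² = 20*(5*113/20)² = 20*(5*(1/20)*113)² = 20*(113/4)² = 20*(12769/16) = 63845/4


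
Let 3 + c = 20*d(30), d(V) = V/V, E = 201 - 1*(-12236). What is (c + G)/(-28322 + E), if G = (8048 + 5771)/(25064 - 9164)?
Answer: -284119/252571500 ≈ -0.0011249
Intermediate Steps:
E = 12437 (E = 201 + 12236 = 12437)
G = 13819/15900 ≈ 0.86912
d(V) = 1
c = 17 (c = -3 + 20*1 = -3 + 20 = 17)
(c + G)/(-28322 + E) = (17 + 13819/15900)/(-28322 + 12437) = (284119/15900)/(-15885) = (284119/15900)*(-1/15885) = -284119/252571500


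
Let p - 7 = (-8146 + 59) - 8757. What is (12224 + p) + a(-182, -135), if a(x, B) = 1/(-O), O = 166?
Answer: -765759/166 ≈ -4613.0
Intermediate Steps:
a(x, B) = -1/166 (a(x, B) = 1/(-1*166) = 1/(-166) = -1/166)
p = -16837 (p = 7 + ((-8146 + 59) - 8757) = 7 + (-8087 - 8757) = 7 - 16844 = -16837)
(12224 + p) + a(-182, -135) = (12224 - 16837) - 1/166 = -4613 - 1/166 = -765759/166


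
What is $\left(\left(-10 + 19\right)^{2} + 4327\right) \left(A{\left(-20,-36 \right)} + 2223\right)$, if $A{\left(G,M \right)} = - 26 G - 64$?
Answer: $11809032$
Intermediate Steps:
$A{\left(G,M \right)} = -64 - 26 G$
$\left(\left(-10 + 19\right)^{2} + 4327\right) \left(A{\left(-20,-36 \right)} + 2223\right) = \left(\left(-10 + 19\right)^{2} + 4327\right) \left(\left(-64 - -520\right) + 2223\right) = \left(9^{2} + 4327\right) \left(\left(-64 + 520\right) + 2223\right) = \left(81 + 4327\right) \left(456 + 2223\right) = 4408 \cdot 2679 = 11809032$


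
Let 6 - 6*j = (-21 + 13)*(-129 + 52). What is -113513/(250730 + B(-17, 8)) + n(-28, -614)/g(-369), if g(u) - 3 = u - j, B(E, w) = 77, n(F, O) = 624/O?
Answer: -2107699847/4696862689 ≈ -0.44875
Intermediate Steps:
j = -305/3 (j = 1 - (-21 + 13)*(-129 + 52)/6 = 1 - (-4)*(-77)/3 = 1 - 1/6*616 = 1 - 308/3 = -305/3 ≈ -101.67)
g(u) = 314/3 + u (g(u) = 3 + (u - 1*(-305/3)) = 3 + (u + 305/3) = 3 + (305/3 + u) = 314/3 + u)
-113513/(250730 + B(-17, 8)) + n(-28, -614)/g(-369) = -113513/(250730 + 77) + (624/(-614))/(314/3 - 369) = -113513/250807 + (624*(-1/614))/(-793/3) = -113513*1/250807 - 312/307*(-3/793) = -113513/250807 + 72/18727 = -2107699847/4696862689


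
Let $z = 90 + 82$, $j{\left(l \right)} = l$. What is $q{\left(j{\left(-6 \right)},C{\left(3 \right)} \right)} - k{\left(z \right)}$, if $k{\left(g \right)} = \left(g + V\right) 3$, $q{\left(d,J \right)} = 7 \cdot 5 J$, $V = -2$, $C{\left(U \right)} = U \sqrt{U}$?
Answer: $-510 + 105 \sqrt{3} \approx -328.13$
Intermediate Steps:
$C{\left(U \right)} = U^{\frac{3}{2}}$
$q{\left(d,J \right)} = 35 J$
$z = 172$
$k{\left(g \right)} = -6 + 3 g$ ($k{\left(g \right)} = \left(g - 2\right) 3 = \left(-2 + g\right) 3 = -6 + 3 g$)
$q{\left(j{\left(-6 \right)},C{\left(3 \right)} \right)} - k{\left(z \right)} = 35 \cdot 3^{\frac{3}{2}} - \left(-6 + 3 \cdot 172\right) = 35 \cdot 3 \sqrt{3} - \left(-6 + 516\right) = 105 \sqrt{3} - 510 = -510 + 105 \sqrt{3}$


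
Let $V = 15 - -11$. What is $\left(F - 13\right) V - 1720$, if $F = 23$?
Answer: $-1460$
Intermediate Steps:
$V = 26$ ($V = 15 + 11 = 26$)
$\left(F - 13\right) V - 1720 = \left(23 - 13\right) 26 - 1720 = 10 \cdot 26 - 1720 = 260 - 1720 = -1460$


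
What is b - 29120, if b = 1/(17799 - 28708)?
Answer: -317670081/10909 ≈ -29120.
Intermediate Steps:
b = -1/10909 (b = 1/(-10909) = -1/10909 ≈ -9.1667e-5)
b - 29120 = -1/10909 - 29120 = -317670081/10909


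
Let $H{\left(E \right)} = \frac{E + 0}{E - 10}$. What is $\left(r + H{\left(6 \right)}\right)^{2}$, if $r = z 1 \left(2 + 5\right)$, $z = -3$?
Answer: $\frac{2025}{4} \approx 506.25$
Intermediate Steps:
$H{\left(E \right)} = \frac{E}{-10 + E}$
$r = -21$ ($r = \left(-3\right) 1 \left(2 + 5\right) = \left(-3\right) 7 = -21$)
$\left(r + H{\left(6 \right)}\right)^{2} = \left(-21 + \frac{6}{-10 + 6}\right)^{2} = \left(-21 + \frac{6}{-4}\right)^{2} = \left(-21 + 6 \left(- \frac{1}{4}\right)\right)^{2} = \left(-21 - \frac{3}{2}\right)^{2} = \left(- \frac{45}{2}\right)^{2} = \frac{2025}{4}$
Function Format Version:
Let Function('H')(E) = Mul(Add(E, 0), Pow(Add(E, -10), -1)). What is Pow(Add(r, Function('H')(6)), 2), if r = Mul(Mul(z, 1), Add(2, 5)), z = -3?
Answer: Rational(2025, 4) ≈ 506.25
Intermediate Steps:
Function('H')(E) = Mul(E, Pow(Add(-10, E), -1))
r = -21 (r = Mul(Mul(-3, 1), Add(2, 5)) = Mul(-3, 7) = -21)
Pow(Add(r, Function('H')(6)), 2) = Pow(Add(-21, Mul(6, Pow(Add(-10, 6), -1))), 2) = Pow(Add(-21, Mul(6, Pow(-4, -1))), 2) = Pow(Add(-21, Mul(6, Rational(-1, 4))), 2) = Pow(Add(-21, Rational(-3, 2)), 2) = Pow(Rational(-45, 2), 2) = Rational(2025, 4)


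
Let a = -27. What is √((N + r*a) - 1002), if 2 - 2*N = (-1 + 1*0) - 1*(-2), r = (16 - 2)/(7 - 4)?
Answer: I*√4510/2 ≈ 33.578*I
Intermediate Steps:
r = 14/3 ≈ 4.6667
N = ½ (N = 1 - ((-1 + 1*0) - 1*(-2))/2 = 1 - ((-1 + 0) + 2)/2 = 1 - (-1 + 2)/2 = 1 - ½*1 = 1 - ½ = ½ ≈ 0.50000)
√((N + r*a) - 1002) = √((½ + (14/3)*(-27)) - 1002) = √((½ - 126) - 1002) = √(-251/2 - 1002) = √(-2255/2) = I*√4510/2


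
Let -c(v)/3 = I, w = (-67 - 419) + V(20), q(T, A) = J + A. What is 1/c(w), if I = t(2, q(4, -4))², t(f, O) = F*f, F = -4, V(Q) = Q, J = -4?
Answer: -1/192 ≈ -0.0052083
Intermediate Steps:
q(T, A) = -4 + A
w = -466 (w = (-67 - 419) + 20 = -486 + 20 = -466)
t(f, O) = -4*f
I = 64 (I = (-4*2)² = (-8)² = 64)
c(v) = -192 (c(v) = -3*64 = -192)
1/c(w) = 1/(-192) = -1/192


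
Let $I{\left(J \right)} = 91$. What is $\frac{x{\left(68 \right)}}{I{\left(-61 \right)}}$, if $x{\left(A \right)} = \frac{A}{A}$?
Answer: $\frac{1}{91} \approx 0.010989$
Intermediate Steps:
$x{\left(A \right)} = 1$
$\frac{x{\left(68 \right)}}{I{\left(-61 \right)}} = 1 \cdot \frac{1}{91} = \frac{1}{91}$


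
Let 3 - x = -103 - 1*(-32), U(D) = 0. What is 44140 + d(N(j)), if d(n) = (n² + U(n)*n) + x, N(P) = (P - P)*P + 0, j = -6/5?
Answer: 44214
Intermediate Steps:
x = 74 (x = 3 - (-103 - 1*(-32)) = 3 - (-103 + 32) = 3 - 1*(-71) = 3 + 71 = 74)
j = -6/5 (j = -6*⅕ = -6/5 ≈ -1.2000)
N(P) = 0 (N(P) = 0*P + 0 = 0 + 0 = 0)
d(n) = 74 + n² (d(n) = (n² + 0*n) + 74 = (n² + 0) + 74 = n² + 74 = 74 + n²)
44140 + d(N(j)) = 44140 + (74 + 0²) = 44140 + (74 + 0) = 44140 + 74 = 44214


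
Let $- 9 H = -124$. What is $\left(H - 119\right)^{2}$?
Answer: $\frac{896809}{81} \approx 11072.0$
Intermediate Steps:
$H = \frac{124}{9}$ ($H = \left(- \frac{1}{9}\right) \left(-124\right) = \frac{124}{9} \approx 13.778$)
$\left(H - 119\right)^{2} = \left(\frac{124}{9} - 119\right)^{2} = \left(- \frac{947}{9}\right)^{2} = \frac{896809}{81}$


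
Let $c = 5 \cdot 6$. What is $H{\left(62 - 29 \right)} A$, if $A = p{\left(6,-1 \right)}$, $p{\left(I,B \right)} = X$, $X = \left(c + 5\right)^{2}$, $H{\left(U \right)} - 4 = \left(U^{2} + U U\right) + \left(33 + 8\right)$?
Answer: $2723175$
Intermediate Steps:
$c = 30$
$H{\left(U \right)} = 45 + 2 U^{2}$ ($H{\left(U \right)} = 4 + \left(\left(U^{2} + U U\right) + \left(33 + 8\right)\right) = 4 + \left(\left(U^{2} + U^{2}\right) + 41\right) = 4 + \left(2 U^{2} + 41\right) = 4 + \left(41 + 2 U^{2}\right) = 45 + 2 U^{2}$)
$X = 1225$ ($X = \left(30 + 5\right)^{2} = 35^{2} = 1225$)
$p{\left(I,B \right)} = 1225$
$A = 1225$
$H{\left(62 - 29 \right)} A = \left(45 + 2 \left(62 - 29\right)^{2}\right) 1225 = \left(45 + 2 \cdot 33^{2}\right) 1225 = \left(45 + 2 \cdot 1089\right) 1225 = \left(45 + 2178\right) 1225 = 2223 \cdot 1225 = 2723175$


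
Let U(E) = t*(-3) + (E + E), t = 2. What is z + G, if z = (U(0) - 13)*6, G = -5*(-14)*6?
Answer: 306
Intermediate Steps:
U(E) = -6 + 2*E (U(E) = 2*(-3) + (E + E) = -6 + 2*E)
G = 420 (G = 70*6 = 420)
z = -114 (z = ((-6 + 2*0) - 13)*6 = ((-6 + 0) - 13)*6 = (-6 - 13)*6 = -19*6 = -114)
z + G = -114 + 420 = 306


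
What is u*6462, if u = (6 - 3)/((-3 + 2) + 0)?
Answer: -19386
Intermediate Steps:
u = -3 (u = 3/(-1 + 0) = 3/(-1) = 3*(-1) = -3)
u*6462 = -3*6462 = -19386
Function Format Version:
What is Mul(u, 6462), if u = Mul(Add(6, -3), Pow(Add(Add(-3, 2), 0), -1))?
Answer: -19386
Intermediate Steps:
u = -3 (u = Mul(3, Pow(Add(-1, 0), -1)) = Mul(3, Pow(-1, -1)) = Mul(3, -1) = -3)
Mul(u, 6462) = Mul(-3, 6462) = -19386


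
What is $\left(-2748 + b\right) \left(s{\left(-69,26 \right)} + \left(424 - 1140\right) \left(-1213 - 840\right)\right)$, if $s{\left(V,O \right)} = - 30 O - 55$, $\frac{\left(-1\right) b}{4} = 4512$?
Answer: $-30551673948$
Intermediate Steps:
$b = -18048$ ($b = \left(-4\right) 4512 = -18048$)
$s{\left(V,O \right)} = -55 - 30 O$
$\left(-2748 + b\right) \left(s{\left(-69,26 \right)} + \left(424 - 1140\right) \left(-1213 - 840\right)\right) = \left(-2748 - 18048\right) \left(\left(-55 - 780\right) + \left(424 - 1140\right) \left(-1213 - 840\right)\right) = - 20796 \left(\left(-55 - 780\right) - -1469948\right) = - 20796 \left(-835 + 1469948\right) = \left(-20796\right) 1469113 = -30551673948$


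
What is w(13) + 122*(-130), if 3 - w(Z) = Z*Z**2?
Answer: -18054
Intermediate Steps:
w(Z) = 3 - Z**3 (w(Z) = 3 - Z*Z**2 = 3 - Z**3)
w(13) + 122*(-130) = (3 - 1*13**3) + 122*(-130) = (3 - 1*2197) - 15860 = (3 - 2197) - 15860 = -2194 - 15860 = -18054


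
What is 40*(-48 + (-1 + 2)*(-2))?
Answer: -2000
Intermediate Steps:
40*(-48 + (-1 + 2)*(-2)) = 40*(-48 + 1*(-2)) = 40*(-48 - 2) = 40*(-50) = -2000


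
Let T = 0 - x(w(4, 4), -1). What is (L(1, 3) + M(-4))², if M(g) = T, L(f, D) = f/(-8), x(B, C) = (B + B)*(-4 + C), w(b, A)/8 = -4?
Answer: 6558721/64 ≈ 1.0248e+5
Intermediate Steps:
w(b, A) = -32 (w(b, A) = 8*(-4) = -32)
x(B, C) = 2*B*(-4 + C) (x(B, C) = (2*B)*(-4 + C) = 2*B*(-4 + C))
L(f, D) = -f/8 (L(f, D) = f*(-⅛) = -f/8)
T = -320 (T = 0 - 2*(-32)*(-4 - 1) = 0 - 2*(-32)*(-5) = 0 - 1*320 = 0 - 320 = -320)
M(g) = -320
(L(1, 3) + M(-4))² = (-⅛*1 - 320)² = (-⅛ - 320)² = (-2561/8)² = 6558721/64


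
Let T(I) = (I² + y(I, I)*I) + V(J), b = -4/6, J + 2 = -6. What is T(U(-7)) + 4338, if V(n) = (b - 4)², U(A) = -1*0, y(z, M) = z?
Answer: 39238/9 ≈ 4359.8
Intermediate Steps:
J = -8 (J = -2 - 6 = -8)
b = -⅔ (b = -4*⅙ = -⅔ ≈ -0.66667)
U(A) = 0
V(n) = 196/9 (V(n) = (-⅔ - 4)² = (-14/3)² = 196/9)
T(I) = 196/9 + 2*I² (T(I) = (I² + I*I) + 196/9 = (I² + I²) + 196/9 = 2*I² + 196/9 = 196/9 + 2*I²)
T(U(-7)) + 4338 = (196/9 + 2*0²) + 4338 = (196/9 + 2*0) + 4338 = (196/9 + 0) + 4338 = 196/9 + 4338 = 39238/9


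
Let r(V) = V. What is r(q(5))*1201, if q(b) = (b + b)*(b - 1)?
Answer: 48040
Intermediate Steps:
q(b) = 2*b*(-1 + b) (q(b) = (2*b)*(-1 + b) = 2*b*(-1 + b))
r(q(5))*1201 = (2*5*(-1 + 5))*1201 = (2*5*4)*1201 = 40*1201 = 48040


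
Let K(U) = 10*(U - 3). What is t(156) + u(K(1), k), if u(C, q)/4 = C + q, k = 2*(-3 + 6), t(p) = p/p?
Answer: -55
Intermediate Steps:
t(p) = 1
K(U) = -30 + 10*U (K(U) = 10*(-3 + U) = -30 + 10*U)
k = 6 (k = 2*3 = 6)
u(C, q) = 4*C + 4*q (u(C, q) = 4*(C + q) = 4*C + 4*q)
t(156) + u(K(1), k) = 1 + (4*(-30 + 10*1) + 4*6) = 1 + (4*(-30 + 10) + 24) = 1 + (4*(-20) + 24) = 1 + (-80 + 24) = 1 - 56 = -55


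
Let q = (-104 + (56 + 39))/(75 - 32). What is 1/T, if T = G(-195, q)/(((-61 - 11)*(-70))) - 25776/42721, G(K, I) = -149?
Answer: -30759120/19468067 ≈ -1.5800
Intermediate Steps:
q = -9/43 (q = (-104 + 95)/43 = -9*1/43 = -9/43 ≈ -0.20930)
T = -19468067/30759120 (T = -149*(-1/(70*(-61 - 11))) - 25776/42721 = -149/((-72*(-70))) - 25776*1/42721 = -149/5040 - 25776/42721 = -19468067/30759120 ≈ -0.63292)
1/T = 1/(-19468067/30759120) = -30759120/19468067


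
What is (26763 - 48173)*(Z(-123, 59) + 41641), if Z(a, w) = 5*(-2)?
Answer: -891319710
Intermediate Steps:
Z(a, w) = -10
(26763 - 48173)*(Z(-123, 59) + 41641) = (26763 - 48173)*(-10 + 41641) = -21410*41631 = -891319710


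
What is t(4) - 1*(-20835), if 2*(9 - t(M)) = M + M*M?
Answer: 20834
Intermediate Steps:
t(M) = 9 - M/2 - M²/2 (t(M) = 9 - (M + M*M)/2 = 9 - (M + M²)/2 = 9 + (-M/2 - M²/2) = 9 - M/2 - M²/2)
t(4) - 1*(-20835) = (9 - ½*4 - ½*4²) - 1*(-20835) = (9 - 2 - ½*16) + 20835 = (9 - 2 - 8) + 20835 = -1 + 20835 = 20834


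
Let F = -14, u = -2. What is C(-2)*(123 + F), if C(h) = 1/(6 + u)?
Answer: 109/4 ≈ 27.250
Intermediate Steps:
C(h) = ¼ (C(h) = 1/(6 - 2) = 1/4 = ¼)
C(-2)*(123 + F) = (123 - 14)/4 = (¼)*109 = 109/4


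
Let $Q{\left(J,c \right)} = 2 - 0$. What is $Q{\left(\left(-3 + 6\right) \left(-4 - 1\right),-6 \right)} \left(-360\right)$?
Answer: $-720$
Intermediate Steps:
$Q{\left(J,c \right)} = 2$ ($Q{\left(J,c \right)} = 2 + 0 = 2$)
$Q{\left(\left(-3 + 6\right) \left(-4 - 1\right),-6 \right)} \left(-360\right) = 2 \left(-360\right) = -720$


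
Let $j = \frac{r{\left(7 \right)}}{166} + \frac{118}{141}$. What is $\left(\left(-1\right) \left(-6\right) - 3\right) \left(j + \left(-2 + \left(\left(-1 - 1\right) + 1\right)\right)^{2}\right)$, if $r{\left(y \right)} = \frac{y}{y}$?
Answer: $\frac{230383}{7802} \approx 29.529$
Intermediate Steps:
$r{\left(y \right)} = 1$
$j = \frac{19729}{23406}$ ($j = 1 \cdot \frac{1}{166} + \frac{118}{141} = 1 \cdot \frac{1}{166} + 118 \cdot \frac{1}{141} = \frac{1}{166} + \frac{118}{141} = \frac{19729}{23406} \approx 0.8429$)
$\left(\left(-1\right) \left(-6\right) - 3\right) \left(j + \left(-2 + \left(\left(-1 - 1\right) + 1\right)\right)^{2}\right) = \left(\left(-1\right) \left(-6\right) - 3\right) \left(\frac{19729}{23406} + \left(-2 + \left(\left(-1 - 1\right) + 1\right)\right)^{2}\right) = \left(6 - 3\right) \left(\frac{19729}{23406} + \left(-2 + \left(-2 + 1\right)\right)^{2}\right) = 3 \left(\frac{19729}{23406} + \left(-2 - 1\right)^{2}\right) = 3 \left(\frac{19729}{23406} + \left(-3\right)^{2}\right) = 3 \left(\frac{19729}{23406} + 9\right) = 3 \cdot \frac{230383}{23406} = \frac{230383}{7802}$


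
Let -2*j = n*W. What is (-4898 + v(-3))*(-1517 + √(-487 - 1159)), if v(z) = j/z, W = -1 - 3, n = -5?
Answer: 22275628/3 - 14684*I*√1646/3 ≈ 7.4252e+6 - 1.9858e+5*I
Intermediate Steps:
W = -4
j = -10 (j = -(-5)*(-4)/2 = -½*20 = -10)
v(z) = -10/z
(-4898 + v(-3))*(-1517 + √(-487 - 1159)) = (-4898 - 10/(-3))*(-1517 + √(-487 - 1159)) = (-4898 - 10*(-⅓))*(-1517 + √(-1646)) = (-4898 + 10/3)*(-1517 + I*√1646) = -14684*(-1517 + I*√1646)/3 = 22275628/3 - 14684*I*√1646/3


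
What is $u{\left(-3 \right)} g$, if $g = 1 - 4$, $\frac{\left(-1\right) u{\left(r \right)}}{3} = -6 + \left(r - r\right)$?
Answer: $-54$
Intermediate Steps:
$u{\left(r \right)} = 18$ ($u{\left(r \right)} = - 3 \left(-6 + \left(r - r\right)\right) = - 3 \left(-6 + 0\right) = \left(-3\right) \left(-6\right) = 18$)
$g = -3$
$u{\left(-3 \right)} g = 18 \left(-3\right) = -54$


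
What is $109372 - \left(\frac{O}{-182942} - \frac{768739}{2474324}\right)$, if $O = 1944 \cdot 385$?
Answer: $\frac{24755039681993037}{226328890604} \approx 1.0938 \cdot 10^{5}$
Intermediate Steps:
$O = 748440$
$109372 - \left(\frac{O}{-182942} - \frac{768739}{2474324}\right) = 109372 - \left(\frac{748440}{-182942} - \frac{768739}{2474324}\right) = 109372 - \left(748440 \left(- \frac{1}{182942}\right) - \frac{768739}{2474324}\right) = 109372 - \left(- \frac{374220}{91471} - \frac{768739}{2474324}\right) = 109372 - - \frac{996258852349}{226328890604} = 109372 + \frac{996258852349}{226328890604} = \frac{24755039681993037}{226328890604}$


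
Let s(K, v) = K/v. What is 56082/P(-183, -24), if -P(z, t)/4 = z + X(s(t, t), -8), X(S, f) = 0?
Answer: 9347/122 ≈ 76.615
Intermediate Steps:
P(z, t) = -4*z (P(z, t) = -4*(z + 0) = -4*z)
56082/P(-183, -24) = 56082/((-4*(-183))) = 56082/732 = 56082*(1/732) = 9347/122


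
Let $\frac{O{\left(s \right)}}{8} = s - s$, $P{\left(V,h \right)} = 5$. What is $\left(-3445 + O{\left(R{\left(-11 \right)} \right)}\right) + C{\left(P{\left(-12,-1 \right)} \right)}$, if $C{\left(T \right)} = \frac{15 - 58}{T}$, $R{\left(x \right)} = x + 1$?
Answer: $- \frac{17268}{5} \approx -3453.6$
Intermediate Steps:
$R{\left(x \right)} = 1 + x$
$O{\left(s \right)} = 0$ ($O{\left(s \right)} = 8 \left(s - s\right) = 8 \cdot 0 = 0$)
$C{\left(T \right)} = - \frac{43}{T}$ ($C{\left(T \right)} = \frac{15 - 58}{T} = - \frac{43}{T}$)
$\left(-3445 + O{\left(R{\left(-11 \right)} \right)}\right) + C{\left(P{\left(-12,-1 \right)} \right)} = \left(-3445 + 0\right) - \frac{43}{5} = -3445 - \frac{43}{5} = - \frac{17268}{5}$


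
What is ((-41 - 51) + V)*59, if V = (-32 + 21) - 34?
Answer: -8083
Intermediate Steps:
V = -45 (V = -11 - 34 = -45)
((-41 - 51) + V)*59 = ((-41 - 51) - 45)*59 = (-92 - 45)*59 = -137*59 = -8083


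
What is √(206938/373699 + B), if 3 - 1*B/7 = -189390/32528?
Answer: √50261001788104018/28401124 ≈ 7.8937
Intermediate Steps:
B = 9387/152 (B = 21 - (-1325730)/32528 = 21 - 7*(-885/152) = 21 + 6195/152 = 9387/152 ≈ 61.757)
√(206938/373699 + B) = √(206938/373699 + 9387/152) = √(3539367089/56802248) = √50261001788104018/28401124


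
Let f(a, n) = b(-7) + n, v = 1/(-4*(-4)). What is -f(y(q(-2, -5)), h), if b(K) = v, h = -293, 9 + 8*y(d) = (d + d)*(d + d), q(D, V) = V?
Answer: 4687/16 ≈ 292.94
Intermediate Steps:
y(d) = -9/8 + d**2/2 (y(d) = -9/8 + ((d + d)*(d + d))/8 = -9/8 + ((2*d)*(2*d))/8 = -9/8 + (4*d**2)/8 = -9/8 + d**2/2)
v = 1/16 ≈ 0.062500
b(K) = 1/16
f(a, n) = 1/16 + n
-f(y(q(-2, -5)), h) = -(1/16 - 293) = -1*(-4687/16) = 4687/16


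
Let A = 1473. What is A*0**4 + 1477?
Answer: 1477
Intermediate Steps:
A*0**4 + 1477 = 1473*0**4 + 1477 = 1473*0 + 1477 = 0 + 1477 = 1477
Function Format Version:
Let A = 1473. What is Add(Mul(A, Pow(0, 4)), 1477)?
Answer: 1477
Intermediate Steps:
Add(Mul(A, Pow(0, 4)), 1477) = Add(Mul(1473, Pow(0, 4)), 1477) = Add(Mul(1473, 0), 1477) = Add(0, 1477) = 1477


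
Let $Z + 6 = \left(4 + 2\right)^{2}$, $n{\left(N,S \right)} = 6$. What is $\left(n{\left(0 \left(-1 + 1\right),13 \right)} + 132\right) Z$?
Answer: $4140$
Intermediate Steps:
$Z = 30$ ($Z = -6 + \left(4 + 2\right)^{2} = -6 + 6^{2} = -6 + 36 = 30$)
$\left(n{\left(0 \left(-1 + 1\right),13 \right)} + 132\right) Z = \left(6 + 132\right) 30 = 138 \cdot 30 = 4140$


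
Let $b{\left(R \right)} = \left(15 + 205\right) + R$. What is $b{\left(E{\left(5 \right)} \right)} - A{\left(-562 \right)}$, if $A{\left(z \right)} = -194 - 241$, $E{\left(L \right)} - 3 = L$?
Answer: $663$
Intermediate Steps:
$E{\left(L \right)} = 3 + L$
$A{\left(z \right)} = -435$
$b{\left(R \right)} = 220 + R$
$b{\left(E{\left(5 \right)} \right)} - A{\left(-562 \right)} = \left(220 + \left(3 + 5\right)\right) - -435 = \left(220 + 8\right) + 435 = 228 + 435 = 663$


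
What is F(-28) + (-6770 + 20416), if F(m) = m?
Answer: 13618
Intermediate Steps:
F(-28) + (-6770 + 20416) = -28 + (-6770 + 20416) = -28 + 13646 = 13618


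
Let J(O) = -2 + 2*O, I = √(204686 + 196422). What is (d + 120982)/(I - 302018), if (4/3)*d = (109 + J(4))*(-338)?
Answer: -27734161931/91214471216 - 183659*√100277/91214471216 ≈ -0.30469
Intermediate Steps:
I = 2*√100277 (I = √401108 = 2*√100277 ≈ 633.33)
d = -58305/2 (d = 3*((109 + (-2 + 2*4))*(-338))/4 = 3*((109 + (-2 + 8))*(-338))/4 = 3*((109 + 6)*(-338))/4 = 3*(115*(-338))/4 = (¾)*(-38870) = -58305/2 ≈ -29153.)
(d + 120982)/(I - 302018) = (-58305/2 + 120982)/(2*√100277 - 302018) = 183659/(2*(-302018 + 2*√100277))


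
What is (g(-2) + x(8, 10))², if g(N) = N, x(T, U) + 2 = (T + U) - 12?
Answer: 4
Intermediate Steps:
x(T, U) = -14 + T + U (x(T, U) = -2 + ((T + U) - 12) = -2 + (-12 + T + U) = -14 + T + U)
(g(-2) + x(8, 10))² = (-2 + (-14 + 8 + 10))² = (-2 + 4)² = 2² = 4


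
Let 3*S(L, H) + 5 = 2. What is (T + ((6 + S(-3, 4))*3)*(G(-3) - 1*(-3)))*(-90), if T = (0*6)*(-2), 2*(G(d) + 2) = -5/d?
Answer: -2475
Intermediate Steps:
S(L, H) = -1 (S(L, H) = -5/3 + (1/3)*2 = -5/3 + 2/3 = -1)
G(d) = -2 - 5/(2*d) (G(d) = -2 + (-5/d)/2 = -2 - 5/(2*d))
T = 0 (T = 0*(-2) = 0)
(T + ((6 + S(-3, 4))*3)*(G(-3) - 1*(-3)))*(-90) = (0 + ((6 - 1)*3)*((-2 - 5/2/(-3)) - 1*(-3)))*(-90) = (0 + (5*3)*((-2 - 5/2*(-1/3)) + 3))*(-90) = (0 + 15*((-2 + 5/6) + 3))*(-90) = (0 + 15*(-7/6 + 3))*(-90) = (0 + 15*(11/6))*(-90) = (0 + 55/2)*(-90) = (55/2)*(-90) = -2475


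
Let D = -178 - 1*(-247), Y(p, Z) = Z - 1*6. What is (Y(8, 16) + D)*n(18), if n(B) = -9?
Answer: -711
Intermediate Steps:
Y(p, Z) = -6 + Z (Y(p, Z) = Z - 6 = -6 + Z)
D = 69 (D = -178 + 247 = 69)
(Y(8, 16) + D)*n(18) = ((-6 + 16) + 69)*(-9) = (10 + 69)*(-9) = 79*(-9) = -711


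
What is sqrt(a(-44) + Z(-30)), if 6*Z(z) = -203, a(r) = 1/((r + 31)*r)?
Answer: I*sqrt(24905595)/858 ≈ 5.8165*I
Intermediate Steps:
a(r) = 1/(r*(31 + r)) (a(r) = 1/((31 + r)*r) = 1/(r*(31 + r)))
Z(z) = -203/6 (Z(z) = (1/6)*(-203) = -203/6)
sqrt(a(-44) + Z(-30)) = sqrt(1/((-44)*(31 - 44)) - 203/6) = sqrt(-1/44/(-13) - 203/6) = sqrt(-1/44*(-1/13) - 203/6) = sqrt(1/572 - 203/6) = sqrt(-58055/1716) = I*sqrt(24905595)/858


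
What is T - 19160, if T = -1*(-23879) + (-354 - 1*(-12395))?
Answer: 16760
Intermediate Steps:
T = 35920 (T = 23879 + (-354 + 12395) = 23879 + 12041 = 35920)
T - 19160 = 35920 - 19160 = 16760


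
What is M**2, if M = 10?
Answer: 100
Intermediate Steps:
M**2 = 10**2 = 100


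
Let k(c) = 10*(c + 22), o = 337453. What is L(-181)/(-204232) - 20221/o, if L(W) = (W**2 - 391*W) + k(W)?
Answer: -19265204499/34459350548 ≈ -0.55907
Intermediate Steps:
k(c) = 220 + 10*c (k(c) = 10*(22 + c) = 220 + 10*c)
L(W) = 220 + W**2 - 381*W (L(W) = (W**2 - 391*W) + (220 + 10*W) = 220 + W**2 - 381*W)
L(-181)/(-204232) - 20221/o = (220 + (-181)**2 - 381*(-181))/(-204232) - 20221/337453 = (220 + 32761 + 68961)*(-1/204232) - 20221*1/337453 = 101942*(-1/204232) - 20221/337453 = -50971/102116 - 20221/337453 = -19265204499/34459350548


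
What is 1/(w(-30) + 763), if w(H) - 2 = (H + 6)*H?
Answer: 1/1485 ≈ 0.00067340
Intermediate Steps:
w(H) = 2 + H*(6 + H) (w(H) = 2 + (H + 6)*H = 2 + (6 + H)*H = 2 + H*(6 + H))
1/(w(-30) + 763) = 1/((2 + (-30)² + 6*(-30)) + 763) = 1/((2 + 900 - 180) + 763) = 1/(722 + 763) = 1/1485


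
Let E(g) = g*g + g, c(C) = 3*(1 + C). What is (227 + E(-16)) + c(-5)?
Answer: 455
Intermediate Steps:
c(C) = 3 + 3*C
E(g) = g + g**2 (E(g) = g**2 + g = g + g**2)
(227 + E(-16)) + c(-5) = (227 - 16*(1 - 16)) + (3 + 3*(-5)) = (227 - 16*(-15)) + (3 - 15) = (227 + 240) - 12 = 467 - 12 = 455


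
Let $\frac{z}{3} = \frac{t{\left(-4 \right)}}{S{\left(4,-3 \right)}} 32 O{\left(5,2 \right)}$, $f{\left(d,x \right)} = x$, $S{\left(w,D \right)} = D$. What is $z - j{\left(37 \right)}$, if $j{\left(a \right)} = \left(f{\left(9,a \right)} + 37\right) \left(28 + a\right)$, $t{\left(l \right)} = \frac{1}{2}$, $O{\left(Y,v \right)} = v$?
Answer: $-4842$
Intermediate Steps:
$t{\left(l \right)} = \frac{1}{2}$
$z = -32$ ($z = 3 \frac{1}{2 \left(-3\right)} 32 \cdot 2 = 3 \cdot \frac{1}{2} \left(- \frac{1}{3}\right) 32 \cdot 2 = 3 \left(- \frac{1}{6}\right) 32 \cdot 2 = 3 \left(\left(- \frac{16}{3}\right) 2\right) = 3 \left(- \frac{32}{3}\right) = -32$)
$j{\left(a \right)} = \left(28 + a\right) \left(37 + a\right)$ ($j{\left(a \right)} = \left(a + 37\right) \left(28 + a\right) = \left(37 + a\right) \left(28 + a\right) = \left(28 + a\right) \left(37 + a\right)$)
$z - j{\left(37 \right)} = -32 - \left(1036 + 37^{2} + 65 \cdot 37\right) = -32 - \left(1036 + 1369 + 2405\right) = -32 - 4810 = -4842$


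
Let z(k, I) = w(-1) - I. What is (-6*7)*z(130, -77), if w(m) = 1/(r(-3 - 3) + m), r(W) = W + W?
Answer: -42000/13 ≈ -3230.8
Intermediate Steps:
r(W) = 2*W
w(m) = 1/(-12 + m) (w(m) = 1/(2*(-3 - 3) + m) = 1/(2*(-6) + m) = 1/(-12 + m))
z(k, I) = -1/13 - I (z(k, I) = 1/(-12 - 1) - I = 1/(-13) - I = -1/13 - I)
(-6*7)*z(130, -77) = (-6*7)*(-1/13 - 1*(-77)) = -42*(-1/13 + 77) = -42*1000/13 = -42000/13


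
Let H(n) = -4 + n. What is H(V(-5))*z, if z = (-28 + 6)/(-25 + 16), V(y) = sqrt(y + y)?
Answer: -88/9 + 22*I*sqrt(10)/9 ≈ -9.7778 + 7.73*I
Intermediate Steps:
V(y) = sqrt(2)*sqrt(y) (V(y) = sqrt(2*y) = sqrt(2)*sqrt(y))
z = 22/9 (z = -22/(-9) = -22*(-1/9) = 22/9 ≈ 2.4444)
H(V(-5))*z = (-4 + sqrt(2)*sqrt(-5))*(22/9) = (-4 + sqrt(2)*(I*sqrt(5)))*(22/9) = (-4 + I*sqrt(10))*(22/9) = -88/9 + 22*I*sqrt(10)/9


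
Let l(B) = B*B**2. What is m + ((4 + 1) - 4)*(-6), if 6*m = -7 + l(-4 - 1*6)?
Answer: -1043/6 ≈ -173.83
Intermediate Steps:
l(B) = B**3
m = -1007/6 (m = (-7 + (-4 - 1*6)**3)/6 = (-7 + (-4 - 6)**3)/6 = (-7 + (-10)**3)/6 = (-7 - 1000)/6 = (1/6)*(-1007) = -1007/6 ≈ -167.83)
m + ((4 + 1) - 4)*(-6) = -1007/6 + ((4 + 1) - 4)*(-6) = -1007/6 + (5 - 4)*(-6) = -1007/6 + 1*(-6) = -1007/6 - 6 = -1043/6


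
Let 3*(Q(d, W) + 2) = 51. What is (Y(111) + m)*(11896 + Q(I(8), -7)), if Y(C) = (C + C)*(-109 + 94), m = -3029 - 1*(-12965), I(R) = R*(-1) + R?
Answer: 78684066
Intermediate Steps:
I(R) = 0 (I(R) = -R + R = 0)
Q(d, W) = 15 (Q(d, W) = -2 + (⅓)*51 = -2 + 17 = 15)
m = 9936 (m = -3029 + 12965 = 9936)
Y(C) = -30*C (Y(C) = (2*C)*(-15) = -30*C)
(Y(111) + m)*(11896 + Q(I(8), -7)) = (-30*111 + 9936)*(11896 + 15) = (-3330 + 9936)*11911 = 6606*11911 = 78684066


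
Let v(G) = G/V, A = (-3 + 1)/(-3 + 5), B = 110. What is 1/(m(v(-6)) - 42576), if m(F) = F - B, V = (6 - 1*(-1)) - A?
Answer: -4/170747 ≈ -2.3426e-5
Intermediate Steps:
A = -1 (A = -2/2 = -2*½ = -1)
V = 8 (V = (6 - 1*(-1)) - 1*(-1) = (6 + 1) + 1 = 7 + 1 = 8)
v(G) = G/8
m(F) = -110 + F (m(F) = F - 1*110 = F - 110 = -110 + F)
1/(m(v(-6)) - 42576) = 1/((-110 + (⅛)*(-6)) - 42576) = 1/((-110 - ¾) - 42576) = 1/(-443/4 - 42576) = 1/(-170747/4) = -4/170747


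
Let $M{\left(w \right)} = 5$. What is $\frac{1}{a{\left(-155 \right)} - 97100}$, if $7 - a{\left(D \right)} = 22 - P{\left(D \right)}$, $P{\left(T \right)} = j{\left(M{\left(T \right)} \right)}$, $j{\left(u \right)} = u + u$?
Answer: $- \frac{1}{97105} \approx -1.0298 \cdot 10^{-5}$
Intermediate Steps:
$j{\left(u \right)} = 2 u$
$P{\left(T \right)} = 10$ ($P{\left(T \right)} = 2 \cdot 5 = 10$)
$a{\left(D \right)} = -5$ ($a{\left(D \right)} = 7 - \left(22 - 10\right) = 7 - 12 = -5$)
$\frac{1}{a{\left(-155 \right)} - 97100} = \frac{1}{-5 - 97100} = \frac{1}{-97105} = - \frac{1}{97105}$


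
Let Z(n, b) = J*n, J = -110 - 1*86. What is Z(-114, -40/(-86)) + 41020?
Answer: 63364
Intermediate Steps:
J = -196 (J = -110 - 86 = -196)
Z(n, b) = -196*n
Z(-114, -40/(-86)) + 41020 = -196*(-114) + 41020 = 22344 + 41020 = 63364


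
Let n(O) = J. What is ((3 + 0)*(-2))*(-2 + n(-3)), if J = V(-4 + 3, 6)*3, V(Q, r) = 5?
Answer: -78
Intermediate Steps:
J = 15 (J = 5*3 = 15)
n(O) = 15
((3 + 0)*(-2))*(-2 + n(-3)) = ((3 + 0)*(-2))*(-2 + 15) = (3*(-2))*13 = -6*13 = -78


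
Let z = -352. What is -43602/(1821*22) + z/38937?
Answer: -285305483/259982349 ≈ -1.0974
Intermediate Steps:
-43602/(1821*22) + z/38937 = -43602/(1821*22) - 352/38937 = -43602/40062 - 352*1/38937 = -43602*1/40062 - 352/38937 = -7267/6677 - 352/38937 = -285305483/259982349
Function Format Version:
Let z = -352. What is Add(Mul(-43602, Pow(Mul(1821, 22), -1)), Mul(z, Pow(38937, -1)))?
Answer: Rational(-285305483, 259982349) ≈ -1.0974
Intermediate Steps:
Add(Mul(-43602, Pow(Mul(1821, 22), -1)), Mul(z, Pow(38937, -1))) = Add(Mul(-43602, Pow(Mul(1821, 22), -1)), Mul(-352, Pow(38937, -1))) = Add(Mul(-43602, Pow(40062, -1)), Mul(-352, Rational(1, 38937))) = Add(Mul(-43602, Rational(1, 40062)), Rational(-352, 38937)) = Add(Rational(-7267, 6677), Rational(-352, 38937)) = Rational(-285305483, 259982349)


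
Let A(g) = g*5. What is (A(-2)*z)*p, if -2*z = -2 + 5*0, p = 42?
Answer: -420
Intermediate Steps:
A(g) = 5*g
z = 1 (z = -(-2 + 5*0)/2 = -(-2 + 0)/2 = -1/2*(-2) = 1)
(A(-2)*z)*p = ((5*(-2))*1)*42 = -10*1*42 = -10*42 = -420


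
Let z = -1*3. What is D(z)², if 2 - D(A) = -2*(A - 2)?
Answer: 64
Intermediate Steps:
z = -3
D(A) = -2 + 2*A (D(A) = 2 - (-2)*(A - 2) = 2 - (-2)*(-2 + A) = 2 - (4 - 2*A) = 2 + (-4 + 2*A) = -2 + 2*A)
D(z)² = (-2 + 2*(-3))² = (-2 - 6)² = (-8)² = 64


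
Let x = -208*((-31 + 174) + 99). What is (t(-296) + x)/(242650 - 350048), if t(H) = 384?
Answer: 24976/53699 ≈ 0.46511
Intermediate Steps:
x = -50336 (x = -208*(143 + 99) = -208*242 = -50336)
(t(-296) + x)/(242650 - 350048) = (384 - 50336)/(242650 - 350048) = -49952/(-107398) = -49952*(-1/107398) = 24976/53699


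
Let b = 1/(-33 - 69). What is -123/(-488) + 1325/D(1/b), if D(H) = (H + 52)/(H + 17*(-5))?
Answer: 2418407/488 ≈ 4955.8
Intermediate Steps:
b = -1/102 (b = 1/(-102) = -1/102 ≈ -0.0098039)
D(H) = (52 + H)/(-85 + H) (D(H) = (52 + H)/(H - 85) = (52 + H)/(-85 + H))
-123/(-488) + 1325/D(1/b) = -123/(-488) + 1325/(((52 + 1/(-1/102))/(-85 + 1/(-1/102)))) = -123*(-1/488) + 1325/(((52 - 102)/(-85 - 102))) = 123/488 + 1325/((-50/(-187))) = 123/488 + 1325/((-1/187*(-50))) = 123/488 + 1325/(50/187) = 123/488 + 1325*(187/50) = 123/488 + 9911/2 = 2418407/488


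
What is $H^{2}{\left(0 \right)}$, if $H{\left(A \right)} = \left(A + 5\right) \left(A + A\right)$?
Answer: $0$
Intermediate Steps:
$H{\left(A \right)} = 2 A \left(5 + A\right)$ ($H{\left(A \right)} = \left(5 + A\right) 2 A = 2 A \left(5 + A\right)$)
$H^{2}{\left(0 \right)} = \left(2 \cdot 0 \left(5 + 0\right)\right)^{2} = \left(2 \cdot 0 \cdot 5\right)^{2} = 0^{2} = 0$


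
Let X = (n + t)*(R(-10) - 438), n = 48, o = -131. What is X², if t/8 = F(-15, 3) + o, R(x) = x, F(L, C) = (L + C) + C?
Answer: 230645825536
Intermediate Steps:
F(L, C) = L + 2*C (F(L, C) = (C + L) + C = L + 2*C)
t = -1120 (t = 8*((-15 + 2*3) - 131) = 8*((-15 + 6) - 131) = 8*(-9 - 131) = 8*(-140) = -1120)
X = 480256 (X = (48 - 1120)*(-10 - 438) = -1072*(-448) = 480256)
X² = 480256² = 230645825536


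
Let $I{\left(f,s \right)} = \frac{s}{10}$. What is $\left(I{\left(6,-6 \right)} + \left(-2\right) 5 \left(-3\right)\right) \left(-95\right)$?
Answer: $-2793$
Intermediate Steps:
$I{\left(f,s \right)} = \frac{s}{10}$ ($I{\left(f,s \right)} = s \frac{1}{10} = \frac{s}{10}$)
$\left(I{\left(6,-6 \right)} + \left(-2\right) 5 \left(-3\right)\right) \left(-95\right) = \left(\frac{1}{10} \left(-6\right) + \left(-2\right) 5 \left(-3\right)\right) \left(-95\right) = \left(- \frac{3}{5} - -30\right) \left(-95\right) = \left(- \frac{3}{5} + 30\right) \left(-95\right) = \frac{147}{5} \left(-95\right) = -2793$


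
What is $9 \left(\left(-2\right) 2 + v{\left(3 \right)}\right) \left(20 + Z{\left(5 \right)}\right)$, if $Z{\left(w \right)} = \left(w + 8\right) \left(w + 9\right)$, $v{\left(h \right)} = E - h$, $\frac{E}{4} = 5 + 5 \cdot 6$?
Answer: $241794$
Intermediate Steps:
$E = 140$ ($E = 4 \left(5 + 5 \cdot 6\right) = 4 \left(5 + 30\right) = 4 \cdot 35 = 140$)
$v{\left(h \right)} = 140 - h$
$Z{\left(w \right)} = \left(8 + w\right) \left(9 + w\right)$
$9 \left(\left(-2\right) 2 + v{\left(3 \right)}\right) \left(20 + Z{\left(5 \right)}\right) = 9 \left(\left(-2\right) 2 + \left(140 - 3\right)\right) \left(20 + \left(72 + 5^{2} + 17 \cdot 5\right)\right) = 9 \left(-4 + \left(140 - 3\right)\right) \left(20 + \left(72 + 25 + 85\right)\right) = 9 \left(-4 + 137\right) \left(20 + 182\right) = 9 \cdot 133 \cdot 202 = 1197 \cdot 202 = 241794$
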